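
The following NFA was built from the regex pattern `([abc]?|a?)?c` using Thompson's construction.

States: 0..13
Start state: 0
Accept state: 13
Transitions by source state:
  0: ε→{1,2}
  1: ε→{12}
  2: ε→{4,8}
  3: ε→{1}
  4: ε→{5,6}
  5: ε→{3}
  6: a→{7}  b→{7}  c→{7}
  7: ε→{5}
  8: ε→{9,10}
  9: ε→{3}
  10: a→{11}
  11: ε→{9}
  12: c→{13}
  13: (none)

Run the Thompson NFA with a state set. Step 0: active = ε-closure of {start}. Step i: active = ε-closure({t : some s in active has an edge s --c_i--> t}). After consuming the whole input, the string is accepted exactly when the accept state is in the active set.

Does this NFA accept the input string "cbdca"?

initial (ε-close {0}): {0,1,2,3,4,5,6,8,9,10,12}
'c' @ 1: {1,3,5,7,12,13}  [accepting]
'b' @ 2: {}  — no active states
rest 'dca' ignored (set empty)
final: {}; accept 13 not in set

Answer: REJECT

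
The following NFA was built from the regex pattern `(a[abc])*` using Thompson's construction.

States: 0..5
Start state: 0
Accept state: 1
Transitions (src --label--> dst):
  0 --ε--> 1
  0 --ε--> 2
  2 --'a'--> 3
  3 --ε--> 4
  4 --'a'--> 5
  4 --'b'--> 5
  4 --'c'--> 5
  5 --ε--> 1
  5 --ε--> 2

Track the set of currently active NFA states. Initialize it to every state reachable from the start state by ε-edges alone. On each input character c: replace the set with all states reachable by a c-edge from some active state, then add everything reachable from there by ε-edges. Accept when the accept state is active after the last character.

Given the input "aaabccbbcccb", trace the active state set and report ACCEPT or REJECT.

Answer: REJECT

Derivation:
start: ε-closure({0}) = {0,1,2}
'a' @ 1: {3,4}
'a' @ 2: {1,2,5}  [accepting]
'a' @ 3: {3,4}
'b' @ 4: {1,2,5}  [accepting]
'c' @ 5: {}  — dead — no transitions
rest 'cbbcccb' ignored (set empty)
after full input: {}  (accept=1 not in)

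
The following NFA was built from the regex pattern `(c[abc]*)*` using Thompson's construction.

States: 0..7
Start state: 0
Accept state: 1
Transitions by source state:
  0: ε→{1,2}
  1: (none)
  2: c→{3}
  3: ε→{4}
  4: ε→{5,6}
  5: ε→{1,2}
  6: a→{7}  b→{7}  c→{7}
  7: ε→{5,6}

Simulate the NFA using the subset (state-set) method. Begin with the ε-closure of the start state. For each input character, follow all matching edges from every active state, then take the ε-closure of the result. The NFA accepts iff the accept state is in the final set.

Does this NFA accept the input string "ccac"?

Answer: ACCEPT

Steps:
S₀ = ε-closure({0}) = {0,1,2}
'c' @ 1: {1,2,3,4,5,6}  [accepting]
'c' @ 2: {1,2,3,4,5,6,7}  [accepting]
'a' @ 3: {1,2,5,6,7}  [accepting]
'c' @ 4: {1,2,3,4,5,6,7}  [accepting]
final: {1,2,3,4,5,6,7}; accept 1 in set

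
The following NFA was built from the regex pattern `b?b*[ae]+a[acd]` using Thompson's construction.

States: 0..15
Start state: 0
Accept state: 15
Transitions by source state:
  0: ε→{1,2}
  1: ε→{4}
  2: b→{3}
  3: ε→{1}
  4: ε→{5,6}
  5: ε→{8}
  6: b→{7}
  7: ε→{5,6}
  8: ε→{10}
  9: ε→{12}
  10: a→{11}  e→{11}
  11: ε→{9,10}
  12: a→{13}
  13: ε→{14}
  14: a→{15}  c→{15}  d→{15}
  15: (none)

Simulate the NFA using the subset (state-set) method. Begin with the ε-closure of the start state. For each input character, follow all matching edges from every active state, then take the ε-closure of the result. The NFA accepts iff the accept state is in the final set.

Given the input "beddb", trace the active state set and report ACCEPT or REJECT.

initial (ε-close {0}): {0,1,2,4,5,6,8,10}
'b' @ 1: {1,3,4,5,6,7,8,10}
'e' @ 2: {9,10,11,12}
'd' @ 3: {}  — dead — no transitions
rest 'db' ignored (set empty)
after full input: {}  (accept=15 not in)

Answer: REJECT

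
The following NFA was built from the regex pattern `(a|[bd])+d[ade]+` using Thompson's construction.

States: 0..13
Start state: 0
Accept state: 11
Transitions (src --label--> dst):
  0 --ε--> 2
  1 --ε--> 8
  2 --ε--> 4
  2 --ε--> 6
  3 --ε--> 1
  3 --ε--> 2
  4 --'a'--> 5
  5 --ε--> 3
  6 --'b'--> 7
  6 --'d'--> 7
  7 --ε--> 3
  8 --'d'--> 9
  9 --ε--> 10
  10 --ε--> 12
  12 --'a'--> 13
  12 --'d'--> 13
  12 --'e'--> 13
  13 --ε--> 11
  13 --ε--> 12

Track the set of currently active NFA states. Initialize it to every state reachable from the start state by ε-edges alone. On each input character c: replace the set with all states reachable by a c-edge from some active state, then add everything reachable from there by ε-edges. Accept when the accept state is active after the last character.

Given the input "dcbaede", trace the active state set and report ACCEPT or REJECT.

start: ε-closure({0}) = {0,2,4,6}
'd' @ 1: {1,2,3,4,6,7,8}
'c' @ 2: {}  — state set empty
rest 'baede' ignored (set empty)
end set {} — state 11 not in

Answer: REJECT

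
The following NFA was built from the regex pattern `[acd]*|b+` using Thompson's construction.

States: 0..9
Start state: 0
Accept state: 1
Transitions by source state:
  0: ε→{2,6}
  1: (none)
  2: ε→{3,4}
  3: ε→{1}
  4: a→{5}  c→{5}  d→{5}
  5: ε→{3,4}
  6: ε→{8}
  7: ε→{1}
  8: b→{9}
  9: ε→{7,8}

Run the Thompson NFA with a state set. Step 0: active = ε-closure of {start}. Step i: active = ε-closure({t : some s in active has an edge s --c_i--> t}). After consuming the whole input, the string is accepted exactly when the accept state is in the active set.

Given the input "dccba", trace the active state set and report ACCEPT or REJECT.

Answer: REJECT

Trace:
initial (ε-close {0}): {0,1,2,3,4,6,8}
'd' @ 1: {1,3,4,5}  [accepting]
'c' @ 2: {1,3,4,5}  [accepting]
'c' @ 3: {1,3,4,5}  [accepting]
'b' @ 4: {}  — state set empty
rest 'a' ignored (set empty)
final: {}; accept 1 not in set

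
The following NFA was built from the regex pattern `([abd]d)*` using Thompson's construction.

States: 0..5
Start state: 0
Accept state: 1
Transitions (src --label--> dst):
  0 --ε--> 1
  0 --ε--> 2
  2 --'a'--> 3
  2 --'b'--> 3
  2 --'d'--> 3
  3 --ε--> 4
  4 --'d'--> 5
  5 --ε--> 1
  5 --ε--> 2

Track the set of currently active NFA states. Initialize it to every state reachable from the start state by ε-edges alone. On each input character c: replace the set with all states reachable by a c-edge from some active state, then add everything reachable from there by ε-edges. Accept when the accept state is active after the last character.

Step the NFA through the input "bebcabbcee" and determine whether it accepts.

start: ε-closure({0}) = {0,1,2}
'b' @ 1: {3,4}
'e' @ 2: {}  — no active states
rest 'bcabbcee' ignored (set empty)
end set {} — state 1 not in

Answer: REJECT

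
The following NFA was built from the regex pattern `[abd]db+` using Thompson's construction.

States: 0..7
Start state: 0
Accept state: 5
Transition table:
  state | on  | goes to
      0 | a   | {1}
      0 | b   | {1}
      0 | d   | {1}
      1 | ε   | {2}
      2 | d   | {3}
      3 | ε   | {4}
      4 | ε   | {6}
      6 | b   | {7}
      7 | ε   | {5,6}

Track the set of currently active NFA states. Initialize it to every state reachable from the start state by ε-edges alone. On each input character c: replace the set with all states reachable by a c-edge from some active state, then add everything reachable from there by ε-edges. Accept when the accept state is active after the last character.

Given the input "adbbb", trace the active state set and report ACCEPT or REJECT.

Answer: ACCEPT

Steps:
S₀ = ε-closure({0}) = {0}
'a' @ 1: {1,2}
'd' @ 2: {3,4,6}
'b' @ 3: {5,6,7}  [accepting]
'b' @ 4: {5,6,7}  [accepting]
'b' @ 5: {5,6,7}  [accepting]
end set {5,6,7} — state 5 in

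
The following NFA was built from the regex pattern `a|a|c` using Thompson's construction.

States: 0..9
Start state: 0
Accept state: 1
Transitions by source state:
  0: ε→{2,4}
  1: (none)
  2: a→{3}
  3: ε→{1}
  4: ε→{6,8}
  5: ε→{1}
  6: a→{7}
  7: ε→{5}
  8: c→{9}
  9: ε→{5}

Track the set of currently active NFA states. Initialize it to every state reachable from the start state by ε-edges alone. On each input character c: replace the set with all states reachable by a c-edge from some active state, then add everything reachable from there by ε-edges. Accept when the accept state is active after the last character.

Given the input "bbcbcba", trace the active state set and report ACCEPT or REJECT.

S₀ = ε-closure({0}) = {0,2,4,6,8}
'b' @ 1: {}  — no active states
rest 'bcbcba' ignored (set empty)
end set {} — state 1 not in

Answer: REJECT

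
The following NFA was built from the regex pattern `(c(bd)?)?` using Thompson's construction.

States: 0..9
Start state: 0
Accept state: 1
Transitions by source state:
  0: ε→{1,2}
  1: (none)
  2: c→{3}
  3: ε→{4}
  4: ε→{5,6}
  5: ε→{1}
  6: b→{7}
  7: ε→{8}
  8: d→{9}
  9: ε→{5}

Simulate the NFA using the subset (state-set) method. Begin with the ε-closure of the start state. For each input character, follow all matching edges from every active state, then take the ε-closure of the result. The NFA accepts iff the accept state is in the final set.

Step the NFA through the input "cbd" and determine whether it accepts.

initial (ε-close {0}): {0,1,2}
'c' @ 1: {1,3,4,5,6}  (accept∈set)
'b' @ 2: {7,8}
'd' @ 3: {1,5,9}  (accept∈set)
after full input: {1,5,9}  (accept=1 in)

Answer: ACCEPT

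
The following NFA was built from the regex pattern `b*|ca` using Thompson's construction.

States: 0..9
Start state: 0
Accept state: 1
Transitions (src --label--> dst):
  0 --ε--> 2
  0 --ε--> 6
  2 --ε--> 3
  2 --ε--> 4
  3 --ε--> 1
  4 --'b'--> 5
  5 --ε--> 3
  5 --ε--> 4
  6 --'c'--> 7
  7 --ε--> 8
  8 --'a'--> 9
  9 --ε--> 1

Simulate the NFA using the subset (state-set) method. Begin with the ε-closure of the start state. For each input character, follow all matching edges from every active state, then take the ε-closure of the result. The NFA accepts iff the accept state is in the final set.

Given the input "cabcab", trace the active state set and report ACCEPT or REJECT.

Answer: REJECT

Steps:
start: ε-closure({0}) = {0,1,2,3,4,6}
'c' @ 1: {7,8}
'a' @ 2: {1,9}  ✓accept
'b' @ 3: {}  — dead — no transitions
rest 'cab' ignored (set empty)
end set {} — state 1 not in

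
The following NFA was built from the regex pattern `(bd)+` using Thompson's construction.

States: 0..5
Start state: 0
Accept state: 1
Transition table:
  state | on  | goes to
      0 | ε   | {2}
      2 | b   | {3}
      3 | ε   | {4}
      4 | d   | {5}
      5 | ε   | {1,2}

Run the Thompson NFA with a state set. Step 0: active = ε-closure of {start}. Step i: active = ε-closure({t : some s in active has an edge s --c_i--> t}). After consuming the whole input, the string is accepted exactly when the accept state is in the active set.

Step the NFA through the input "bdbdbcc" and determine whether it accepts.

initial (ε-close {0}): {0,2}
'b' @ 1: {3,4}
'd' @ 2: {1,2,5}  (accept∈set)
'b' @ 3: {3,4}
'd' @ 4: {1,2,5}  (accept∈set)
'b' @ 5: {3,4}
'c' @ 6: {}  — state set empty
rest 'c' ignored (set empty)
end set {} — state 1 not in

Answer: REJECT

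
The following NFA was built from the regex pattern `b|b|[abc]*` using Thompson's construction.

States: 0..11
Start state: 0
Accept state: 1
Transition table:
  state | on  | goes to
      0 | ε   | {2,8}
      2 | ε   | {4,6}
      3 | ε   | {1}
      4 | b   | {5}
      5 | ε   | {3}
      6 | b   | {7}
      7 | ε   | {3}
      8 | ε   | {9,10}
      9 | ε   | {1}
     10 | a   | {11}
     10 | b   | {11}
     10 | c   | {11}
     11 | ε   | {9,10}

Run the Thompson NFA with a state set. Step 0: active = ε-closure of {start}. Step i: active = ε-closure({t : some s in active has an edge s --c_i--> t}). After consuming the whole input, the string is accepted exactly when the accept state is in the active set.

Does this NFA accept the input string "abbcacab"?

Answer: ACCEPT

Derivation:
initial (ε-close {0}): {0,1,2,4,6,8,9,10}
'a' @ 1: {1,9,10,11}  (accept∈set)
'b' @ 2: {1,9,10,11}  (accept∈set)
'b' @ 3: {1,9,10,11}  (accept∈set)
'c' @ 4: {1,9,10,11}  (accept∈set)
'a' @ 5: {1,9,10,11}  (accept∈set)
'c' @ 6: {1,9,10,11}  (accept∈set)
'a' @ 7: {1,9,10,11}  (accept∈set)
'b' @ 8: {1,9,10,11}  (accept∈set)
end set {1,9,10,11} — state 1 in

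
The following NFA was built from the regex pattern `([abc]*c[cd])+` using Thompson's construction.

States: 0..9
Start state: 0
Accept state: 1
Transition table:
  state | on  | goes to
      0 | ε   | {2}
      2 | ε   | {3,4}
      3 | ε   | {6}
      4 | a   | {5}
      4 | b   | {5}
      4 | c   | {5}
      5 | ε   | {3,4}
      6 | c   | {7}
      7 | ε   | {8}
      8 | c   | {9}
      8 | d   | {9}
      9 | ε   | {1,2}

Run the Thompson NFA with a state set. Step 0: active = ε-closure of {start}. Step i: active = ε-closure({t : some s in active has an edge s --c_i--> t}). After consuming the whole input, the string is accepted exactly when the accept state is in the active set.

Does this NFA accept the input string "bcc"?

Answer: ACCEPT

Steps:
S₀ = ε-closure({0}) = {0,2,3,4,6}
'b' @ 1: {3,4,5,6}
'c' @ 2: {3,4,5,6,7,8}
'c' @ 3: {1,2,3,4,5,6,7,8,9}  [accepting]
after full input: {1,2,3,4,5,6,7,8,9}  (accept=1 in)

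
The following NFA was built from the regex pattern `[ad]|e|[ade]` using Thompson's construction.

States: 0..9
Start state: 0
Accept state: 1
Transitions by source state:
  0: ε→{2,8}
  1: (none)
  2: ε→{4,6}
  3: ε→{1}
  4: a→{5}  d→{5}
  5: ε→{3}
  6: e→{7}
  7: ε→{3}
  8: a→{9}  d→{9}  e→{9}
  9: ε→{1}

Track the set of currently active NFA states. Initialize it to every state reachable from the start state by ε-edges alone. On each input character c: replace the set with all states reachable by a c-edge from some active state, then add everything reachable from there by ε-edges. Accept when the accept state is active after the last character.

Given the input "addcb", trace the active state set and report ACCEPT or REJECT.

initial (ε-close {0}): {0,2,4,6,8}
'a' @ 1: {1,3,5,9}  ✓accept
'd' @ 2: {}  — no active states
rest 'dcb' ignored (set empty)
after full input: {}  (accept=1 not in)

Answer: REJECT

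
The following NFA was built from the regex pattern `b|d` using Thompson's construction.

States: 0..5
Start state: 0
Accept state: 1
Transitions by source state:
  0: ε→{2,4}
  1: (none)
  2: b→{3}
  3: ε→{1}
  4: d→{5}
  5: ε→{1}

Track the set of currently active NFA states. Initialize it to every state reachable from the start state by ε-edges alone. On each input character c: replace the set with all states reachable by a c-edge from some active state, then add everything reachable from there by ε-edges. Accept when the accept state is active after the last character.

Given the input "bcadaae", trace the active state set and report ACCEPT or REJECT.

S₀ = ε-closure({0}) = {0,2,4}
'b' @ 1: {1,3}  [accepting]
'c' @ 2: {}  — no active states
rest 'adaae' ignored (set empty)
final: {}; accept 1 not in set

Answer: REJECT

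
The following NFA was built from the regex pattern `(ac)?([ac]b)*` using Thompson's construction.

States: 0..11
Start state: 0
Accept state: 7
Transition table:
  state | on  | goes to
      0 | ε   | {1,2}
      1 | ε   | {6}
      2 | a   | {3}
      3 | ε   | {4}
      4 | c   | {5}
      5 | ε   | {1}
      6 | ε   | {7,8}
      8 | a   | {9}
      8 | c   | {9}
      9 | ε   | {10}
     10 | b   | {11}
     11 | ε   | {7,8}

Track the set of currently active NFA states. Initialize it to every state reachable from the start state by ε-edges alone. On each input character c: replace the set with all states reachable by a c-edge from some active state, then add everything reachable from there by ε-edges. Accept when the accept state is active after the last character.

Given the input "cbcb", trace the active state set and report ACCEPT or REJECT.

S₀ = ε-closure({0}) = {0,1,2,6,7,8}
'c' @ 1: {9,10}
'b' @ 2: {7,8,11}  ✓accept
'c' @ 3: {9,10}
'b' @ 4: {7,8,11}  ✓accept
after full input: {7,8,11}  (accept=7 in)

Answer: ACCEPT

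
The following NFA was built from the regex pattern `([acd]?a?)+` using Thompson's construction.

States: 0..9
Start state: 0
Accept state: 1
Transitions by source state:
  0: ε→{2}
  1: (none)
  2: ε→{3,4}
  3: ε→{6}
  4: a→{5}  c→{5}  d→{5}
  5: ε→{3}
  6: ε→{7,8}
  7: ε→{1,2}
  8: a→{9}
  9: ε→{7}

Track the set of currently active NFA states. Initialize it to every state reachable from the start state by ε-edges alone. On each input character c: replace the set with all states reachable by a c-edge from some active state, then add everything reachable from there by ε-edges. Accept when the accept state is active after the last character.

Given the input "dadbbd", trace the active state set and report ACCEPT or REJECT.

S₀ = ε-closure({0}) = {0,1,2,3,4,6,7,8}
'd' @ 1: {1,2,3,4,5,6,7,8}  (accept∈set)
'a' @ 2: {1,2,3,4,5,6,7,8,9}  (accept∈set)
'd' @ 3: {1,2,3,4,5,6,7,8}  (accept∈set)
'b' @ 4: {}  — dead — no transitions
rest 'bd' ignored (set empty)
end set {} — state 1 not in

Answer: REJECT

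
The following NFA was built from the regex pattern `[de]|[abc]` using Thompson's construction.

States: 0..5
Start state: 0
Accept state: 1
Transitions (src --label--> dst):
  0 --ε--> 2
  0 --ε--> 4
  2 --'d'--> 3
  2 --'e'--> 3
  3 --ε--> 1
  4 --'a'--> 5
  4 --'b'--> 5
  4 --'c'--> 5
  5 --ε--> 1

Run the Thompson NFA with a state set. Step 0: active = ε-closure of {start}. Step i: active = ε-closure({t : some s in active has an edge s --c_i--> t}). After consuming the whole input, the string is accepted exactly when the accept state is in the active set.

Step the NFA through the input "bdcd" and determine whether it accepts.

Answer: REJECT

Steps:
initial (ε-close {0}): {0,2,4}
'b' @ 1: {1,5}  [accepting]
'd' @ 2: {}  — no active states
rest 'cd' ignored (set empty)
after full input: {}  (accept=1 not in)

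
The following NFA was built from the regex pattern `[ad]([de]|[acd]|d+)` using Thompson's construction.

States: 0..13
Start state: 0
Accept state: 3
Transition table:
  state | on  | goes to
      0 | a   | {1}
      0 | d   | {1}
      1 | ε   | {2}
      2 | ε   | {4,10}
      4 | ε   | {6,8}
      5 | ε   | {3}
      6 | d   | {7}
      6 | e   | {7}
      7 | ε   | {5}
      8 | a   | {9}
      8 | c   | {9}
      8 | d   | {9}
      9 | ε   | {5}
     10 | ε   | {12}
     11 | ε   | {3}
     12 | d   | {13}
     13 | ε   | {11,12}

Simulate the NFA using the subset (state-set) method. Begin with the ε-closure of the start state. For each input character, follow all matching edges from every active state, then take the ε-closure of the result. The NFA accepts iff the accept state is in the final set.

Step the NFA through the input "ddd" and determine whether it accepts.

Answer: ACCEPT

Steps:
start: ε-closure({0}) = {0}
'd' @ 1: {1,2,4,6,8,10,12}
'd' @ 2: {3,5,7,9,11,12,13}  [accepting]
'd' @ 3: {3,11,12,13}  [accepting]
after full input: {3,11,12,13}  (accept=3 in)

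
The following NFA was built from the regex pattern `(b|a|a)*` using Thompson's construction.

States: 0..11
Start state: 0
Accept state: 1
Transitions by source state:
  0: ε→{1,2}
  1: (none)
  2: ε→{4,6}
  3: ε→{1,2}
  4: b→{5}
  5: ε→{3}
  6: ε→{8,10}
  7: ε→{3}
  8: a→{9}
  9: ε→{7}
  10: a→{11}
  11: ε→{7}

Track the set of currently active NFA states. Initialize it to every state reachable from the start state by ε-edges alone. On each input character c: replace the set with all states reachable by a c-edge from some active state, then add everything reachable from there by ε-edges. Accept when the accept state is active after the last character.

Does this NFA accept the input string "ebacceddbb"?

Answer: REJECT

Trace:
initial (ε-close {0}): {0,1,2,4,6,8,10}
'e' @ 1: {}  — dead — no transitions
rest 'bacceddbb' ignored (set empty)
end set {} — state 1 not in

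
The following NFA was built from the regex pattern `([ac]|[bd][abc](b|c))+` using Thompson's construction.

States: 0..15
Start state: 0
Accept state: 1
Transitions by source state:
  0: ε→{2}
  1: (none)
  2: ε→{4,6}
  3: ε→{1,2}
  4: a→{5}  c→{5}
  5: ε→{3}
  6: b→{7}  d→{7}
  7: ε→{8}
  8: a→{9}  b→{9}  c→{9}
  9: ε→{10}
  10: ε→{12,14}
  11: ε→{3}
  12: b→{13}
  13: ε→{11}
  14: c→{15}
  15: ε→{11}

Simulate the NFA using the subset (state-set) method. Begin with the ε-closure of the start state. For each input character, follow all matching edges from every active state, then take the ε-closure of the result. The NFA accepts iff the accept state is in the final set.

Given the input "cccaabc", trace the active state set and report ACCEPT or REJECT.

Answer: REJECT

Derivation:
initial (ε-close {0}): {0,2,4,6}
'c' @ 1: {1,2,3,4,5,6}  ✓accept
'c' @ 2: {1,2,3,4,5,6}  ✓accept
'c' @ 3: {1,2,3,4,5,6}  ✓accept
'a' @ 4: {1,2,3,4,5,6}  ✓accept
'a' @ 5: {1,2,3,4,5,6}  ✓accept
'b' @ 6: {7,8}
'c' @ 7: {9,10,12,14}
final: {9,10,12,14}; accept 1 not in set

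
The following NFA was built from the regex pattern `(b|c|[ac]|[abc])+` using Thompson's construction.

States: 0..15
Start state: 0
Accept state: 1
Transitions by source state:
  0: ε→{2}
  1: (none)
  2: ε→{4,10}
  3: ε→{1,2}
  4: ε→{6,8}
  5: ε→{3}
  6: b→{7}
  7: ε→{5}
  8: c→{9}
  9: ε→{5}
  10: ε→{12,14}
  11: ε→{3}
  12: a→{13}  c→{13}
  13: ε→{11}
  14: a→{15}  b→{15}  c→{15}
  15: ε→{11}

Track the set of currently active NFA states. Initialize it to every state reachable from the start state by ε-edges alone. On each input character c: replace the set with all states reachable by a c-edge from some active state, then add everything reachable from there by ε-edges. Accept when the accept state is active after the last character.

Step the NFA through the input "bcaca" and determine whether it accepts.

Answer: ACCEPT

Steps:
initial (ε-close {0}): {0,2,4,6,8,10,12,14}
'b' @ 1: {1,2,3,4,5,6,7,8,10,11,12,14,15}  ✓accept
'c' @ 2: {1,2,3,4,5,6,8,9,10,11,12,13,14,15}  ✓accept
'a' @ 3: {1,2,3,4,6,8,10,11,12,13,14,15}  ✓accept
'c' @ 4: {1,2,3,4,5,6,8,9,10,11,12,13,14,15}  ✓accept
'a' @ 5: {1,2,3,4,6,8,10,11,12,13,14,15}  ✓accept
final: {1,2,3,4,6,8,10,11,12,13,14,15}; accept 1 in set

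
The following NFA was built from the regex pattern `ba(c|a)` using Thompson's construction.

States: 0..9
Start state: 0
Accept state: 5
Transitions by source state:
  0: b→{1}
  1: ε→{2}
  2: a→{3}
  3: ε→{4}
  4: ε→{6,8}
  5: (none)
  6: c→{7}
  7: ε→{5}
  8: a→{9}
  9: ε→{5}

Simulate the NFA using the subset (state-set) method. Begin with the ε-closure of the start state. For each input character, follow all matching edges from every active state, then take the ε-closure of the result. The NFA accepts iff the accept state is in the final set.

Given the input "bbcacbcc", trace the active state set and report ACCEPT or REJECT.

Answer: REJECT

Steps:
S₀ = ε-closure({0}) = {0}
'b' @ 1: {1,2}
'b' @ 2: {}  — no active states
rest 'cacbcc' ignored (set empty)
end set {} — state 5 not in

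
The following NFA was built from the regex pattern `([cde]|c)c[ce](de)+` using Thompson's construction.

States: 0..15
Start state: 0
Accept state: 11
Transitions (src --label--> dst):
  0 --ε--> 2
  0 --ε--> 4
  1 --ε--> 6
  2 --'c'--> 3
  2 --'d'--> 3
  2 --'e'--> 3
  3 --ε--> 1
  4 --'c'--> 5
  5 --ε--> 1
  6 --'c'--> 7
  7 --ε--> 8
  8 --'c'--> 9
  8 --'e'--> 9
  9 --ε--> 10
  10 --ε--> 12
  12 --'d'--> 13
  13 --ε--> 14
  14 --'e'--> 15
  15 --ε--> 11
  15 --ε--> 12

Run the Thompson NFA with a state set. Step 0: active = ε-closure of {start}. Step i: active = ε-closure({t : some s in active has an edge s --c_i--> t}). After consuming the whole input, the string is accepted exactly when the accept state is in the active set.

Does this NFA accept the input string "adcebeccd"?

Answer: REJECT

Derivation:
start: ε-closure({0}) = {0,2,4}
'a' @ 1: {}  — dead — no transitions
rest 'dcebeccd' ignored (set empty)
end set {} — state 11 not in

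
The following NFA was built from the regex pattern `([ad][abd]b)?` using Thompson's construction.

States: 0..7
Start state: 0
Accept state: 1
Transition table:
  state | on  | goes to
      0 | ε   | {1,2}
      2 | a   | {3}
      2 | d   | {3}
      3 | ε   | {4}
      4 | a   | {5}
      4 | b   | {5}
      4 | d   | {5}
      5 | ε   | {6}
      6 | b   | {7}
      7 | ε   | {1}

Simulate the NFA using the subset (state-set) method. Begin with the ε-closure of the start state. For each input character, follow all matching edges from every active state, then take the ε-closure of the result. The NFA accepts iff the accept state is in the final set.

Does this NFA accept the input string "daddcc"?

Answer: REJECT

Trace:
initial (ε-close {0}): {0,1,2}
'd' @ 1: {3,4}
'a' @ 2: {5,6}
'd' @ 3: {}  — dead — no transitions
rest 'dcc' ignored (set empty)
after full input: {}  (accept=1 not in)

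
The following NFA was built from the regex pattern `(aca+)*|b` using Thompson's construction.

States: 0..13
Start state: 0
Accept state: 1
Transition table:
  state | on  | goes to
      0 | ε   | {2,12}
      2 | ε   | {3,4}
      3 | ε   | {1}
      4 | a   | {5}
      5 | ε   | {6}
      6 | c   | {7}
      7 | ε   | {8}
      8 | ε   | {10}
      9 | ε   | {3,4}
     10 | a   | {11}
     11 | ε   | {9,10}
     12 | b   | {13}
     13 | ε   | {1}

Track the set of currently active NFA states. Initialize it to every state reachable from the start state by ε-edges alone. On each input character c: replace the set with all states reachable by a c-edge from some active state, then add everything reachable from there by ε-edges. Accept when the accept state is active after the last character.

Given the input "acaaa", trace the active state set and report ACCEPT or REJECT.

Answer: ACCEPT

Derivation:
initial (ε-close {0}): {0,1,2,3,4,12}
'a' @ 1: {5,6}
'c' @ 2: {7,8,10}
'a' @ 3: {1,3,4,9,10,11}  ✓accept
'a' @ 4: {1,3,4,5,6,9,10,11}  ✓accept
'a' @ 5: {1,3,4,5,6,9,10,11}  ✓accept
end set {1,3,4,5,6,9,10,11} — state 1 in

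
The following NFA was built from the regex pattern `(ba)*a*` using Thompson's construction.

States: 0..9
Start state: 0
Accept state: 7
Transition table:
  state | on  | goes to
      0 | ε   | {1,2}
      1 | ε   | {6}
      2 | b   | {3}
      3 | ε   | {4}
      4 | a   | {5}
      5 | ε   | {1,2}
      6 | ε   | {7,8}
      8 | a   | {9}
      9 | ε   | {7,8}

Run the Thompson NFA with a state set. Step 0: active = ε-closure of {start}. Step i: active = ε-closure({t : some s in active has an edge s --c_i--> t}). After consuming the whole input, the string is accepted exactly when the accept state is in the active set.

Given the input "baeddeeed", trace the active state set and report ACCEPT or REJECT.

initial (ε-close {0}): {0,1,2,6,7,8}
'b' @ 1: {3,4}
'a' @ 2: {1,2,5,6,7,8}  (accept∈set)
'e' @ 3: {}  — state set empty
rest 'ddeeed' ignored (set empty)
after full input: {}  (accept=7 not in)

Answer: REJECT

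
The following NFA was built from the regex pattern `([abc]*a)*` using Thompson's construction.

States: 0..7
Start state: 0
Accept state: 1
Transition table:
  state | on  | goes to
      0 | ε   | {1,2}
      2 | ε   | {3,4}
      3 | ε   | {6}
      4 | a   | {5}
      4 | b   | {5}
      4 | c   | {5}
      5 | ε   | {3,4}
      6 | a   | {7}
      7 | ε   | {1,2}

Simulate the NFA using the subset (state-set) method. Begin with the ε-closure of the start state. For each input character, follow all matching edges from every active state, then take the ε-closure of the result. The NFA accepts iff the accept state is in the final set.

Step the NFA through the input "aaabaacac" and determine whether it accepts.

initial (ε-close {0}): {0,1,2,3,4,6}
'a' @ 1: {1,2,3,4,5,6,7}  (accept∈set)
'a' @ 2: {1,2,3,4,5,6,7}  (accept∈set)
'a' @ 3: {1,2,3,4,5,6,7}  (accept∈set)
'b' @ 4: {3,4,5,6}
'a' @ 5: {1,2,3,4,5,6,7}  (accept∈set)
'a' @ 6: {1,2,3,4,5,6,7}  (accept∈set)
'c' @ 7: {3,4,5,6}
'a' @ 8: {1,2,3,4,5,6,7}  (accept∈set)
'c' @ 9: {3,4,5,6}
end set {3,4,5,6} — state 1 not in

Answer: REJECT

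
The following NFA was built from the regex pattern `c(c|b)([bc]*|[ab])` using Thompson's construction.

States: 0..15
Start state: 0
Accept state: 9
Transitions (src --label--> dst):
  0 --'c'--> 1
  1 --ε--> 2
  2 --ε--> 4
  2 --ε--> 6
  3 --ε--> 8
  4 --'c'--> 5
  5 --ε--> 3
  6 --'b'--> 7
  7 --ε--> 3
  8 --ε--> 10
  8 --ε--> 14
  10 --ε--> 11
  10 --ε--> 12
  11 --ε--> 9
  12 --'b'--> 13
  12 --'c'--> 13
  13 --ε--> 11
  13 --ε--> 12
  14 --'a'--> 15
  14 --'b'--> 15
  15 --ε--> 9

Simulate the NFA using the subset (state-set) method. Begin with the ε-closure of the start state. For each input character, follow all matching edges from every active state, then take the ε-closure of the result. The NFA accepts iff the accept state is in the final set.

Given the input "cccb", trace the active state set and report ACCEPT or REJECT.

initial (ε-close {0}): {0}
'c' @ 1: {1,2,4,6}
'c' @ 2: {3,5,8,9,10,11,12,14}  [accepting]
'c' @ 3: {9,11,12,13}  [accepting]
'b' @ 4: {9,11,12,13}  [accepting]
final: {9,11,12,13}; accept 9 in set

Answer: ACCEPT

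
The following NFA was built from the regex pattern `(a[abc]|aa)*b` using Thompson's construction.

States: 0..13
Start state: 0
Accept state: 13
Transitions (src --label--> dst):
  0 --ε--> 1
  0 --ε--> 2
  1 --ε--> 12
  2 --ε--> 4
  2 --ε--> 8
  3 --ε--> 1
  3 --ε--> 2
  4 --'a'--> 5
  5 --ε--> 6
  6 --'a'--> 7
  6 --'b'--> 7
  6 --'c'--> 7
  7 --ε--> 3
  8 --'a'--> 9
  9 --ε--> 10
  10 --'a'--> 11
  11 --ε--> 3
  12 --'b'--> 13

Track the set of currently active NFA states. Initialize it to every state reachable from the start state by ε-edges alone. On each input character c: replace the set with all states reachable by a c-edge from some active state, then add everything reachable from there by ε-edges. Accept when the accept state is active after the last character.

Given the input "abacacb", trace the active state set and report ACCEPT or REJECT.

initial (ε-close {0}): {0,1,2,4,8,12}
'a' @ 1: {5,6,9,10}
'b' @ 2: {1,2,3,4,7,8,12}
'a' @ 3: {5,6,9,10}
'c' @ 4: {1,2,3,4,7,8,12}
'a' @ 5: {5,6,9,10}
'c' @ 6: {1,2,3,4,7,8,12}
'b' @ 7: {13}  ✓accept
after full input: {13}  (accept=13 in)

Answer: ACCEPT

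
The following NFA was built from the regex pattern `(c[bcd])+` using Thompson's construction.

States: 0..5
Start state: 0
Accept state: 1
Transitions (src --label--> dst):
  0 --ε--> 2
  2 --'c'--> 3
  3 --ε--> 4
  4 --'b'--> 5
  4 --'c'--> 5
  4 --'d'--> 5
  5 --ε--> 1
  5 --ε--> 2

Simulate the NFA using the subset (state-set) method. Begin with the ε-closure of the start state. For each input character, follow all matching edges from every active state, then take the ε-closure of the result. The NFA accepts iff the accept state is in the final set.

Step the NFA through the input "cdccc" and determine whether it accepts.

Answer: REJECT

Steps:
initial (ε-close {0}): {0,2}
'c' @ 1: {3,4}
'd' @ 2: {1,2,5}  (accept∈set)
'c' @ 3: {3,4}
'c' @ 4: {1,2,5}  (accept∈set)
'c' @ 5: {3,4}
final: {3,4}; accept 1 not in set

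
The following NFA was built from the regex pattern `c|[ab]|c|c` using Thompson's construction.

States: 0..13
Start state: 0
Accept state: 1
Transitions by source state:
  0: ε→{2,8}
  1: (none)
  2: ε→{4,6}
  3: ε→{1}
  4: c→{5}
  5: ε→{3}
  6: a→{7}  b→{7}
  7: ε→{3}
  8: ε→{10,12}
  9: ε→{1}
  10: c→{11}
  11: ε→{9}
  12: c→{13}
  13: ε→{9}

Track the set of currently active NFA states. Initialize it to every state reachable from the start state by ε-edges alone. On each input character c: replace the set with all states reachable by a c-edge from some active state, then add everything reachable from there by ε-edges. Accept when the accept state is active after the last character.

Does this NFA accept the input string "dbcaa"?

Answer: REJECT

Trace:
initial (ε-close {0}): {0,2,4,6,8,10,12}
'd' @ 1: {}  — dead — no transitions
rest 'bcaa' ignored (set empty)
after full input: {}  (accept=1 not in)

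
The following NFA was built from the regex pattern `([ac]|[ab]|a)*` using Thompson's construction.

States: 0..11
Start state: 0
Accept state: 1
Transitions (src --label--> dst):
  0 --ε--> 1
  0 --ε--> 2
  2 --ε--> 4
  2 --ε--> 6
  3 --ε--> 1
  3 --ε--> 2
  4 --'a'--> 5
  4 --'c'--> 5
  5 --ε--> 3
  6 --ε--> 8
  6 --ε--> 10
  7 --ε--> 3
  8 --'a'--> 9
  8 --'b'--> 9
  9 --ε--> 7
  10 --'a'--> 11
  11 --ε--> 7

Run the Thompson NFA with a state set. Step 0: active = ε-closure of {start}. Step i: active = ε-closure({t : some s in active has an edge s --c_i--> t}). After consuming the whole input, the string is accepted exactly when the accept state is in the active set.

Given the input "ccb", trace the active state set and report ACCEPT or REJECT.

start: ε-closure({0}) = {0,1,2,4,6,8,10}
'c' @ 1: {1,2,3,4,5,6,8,10}  (accept∈set)
'c' @ 2: {1,2,3,4,5,6,8,10}  (accept∈set)
'b' @ 3: {1,2,3,4,6,7,8,9,10}  (accept∈set)
after full input: {1,2,3,4,6,7,8,9,10}  (accept=1 in)

Answer: ACCEPT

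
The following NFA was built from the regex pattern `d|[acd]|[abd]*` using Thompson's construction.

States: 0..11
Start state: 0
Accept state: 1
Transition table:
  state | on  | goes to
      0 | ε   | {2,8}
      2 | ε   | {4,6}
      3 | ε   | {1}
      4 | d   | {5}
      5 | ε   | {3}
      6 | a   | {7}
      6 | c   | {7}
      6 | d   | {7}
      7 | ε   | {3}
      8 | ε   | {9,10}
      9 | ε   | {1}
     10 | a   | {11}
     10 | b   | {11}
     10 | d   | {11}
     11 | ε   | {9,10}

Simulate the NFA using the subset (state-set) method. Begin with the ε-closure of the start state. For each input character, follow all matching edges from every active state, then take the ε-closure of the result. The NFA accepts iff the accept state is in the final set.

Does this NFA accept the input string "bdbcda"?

Answer: REJECT

Steps:
initial (ε-close {0}): {0,1,2,4,6,8,9,10}
'b' @ 1: {1,9,10,11}  [accepting]
'd' @ 2: {1,9,10,11}  [accepting]
'b' @ 3: {1,9,10,11}  [accepting]
'c' @ 4: {}  — state set empty
rest 'da' ignored (set empty)
final: {}; accept 1 not in set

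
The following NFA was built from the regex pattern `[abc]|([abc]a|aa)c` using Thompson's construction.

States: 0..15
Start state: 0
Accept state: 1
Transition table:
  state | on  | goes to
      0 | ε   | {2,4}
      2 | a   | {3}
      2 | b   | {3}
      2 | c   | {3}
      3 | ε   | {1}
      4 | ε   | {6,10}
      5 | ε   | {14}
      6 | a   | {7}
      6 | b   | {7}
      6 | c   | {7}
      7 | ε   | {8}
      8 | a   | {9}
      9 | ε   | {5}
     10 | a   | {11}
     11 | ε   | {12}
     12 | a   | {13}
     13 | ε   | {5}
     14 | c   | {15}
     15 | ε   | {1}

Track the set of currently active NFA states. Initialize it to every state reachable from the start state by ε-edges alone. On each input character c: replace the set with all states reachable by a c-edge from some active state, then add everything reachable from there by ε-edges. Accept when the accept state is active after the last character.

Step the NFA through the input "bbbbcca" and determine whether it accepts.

S₀ = ε-closure({0}) = {0,2,4,6,10}
'b' @ 1: {1,3,7,8}  (accept∈set)
'b' @ 2: {}  — dead — no transitions
rest 'bbcca' ignored (set empty)
final: {}; accept 1 not in set

Answer: REJECT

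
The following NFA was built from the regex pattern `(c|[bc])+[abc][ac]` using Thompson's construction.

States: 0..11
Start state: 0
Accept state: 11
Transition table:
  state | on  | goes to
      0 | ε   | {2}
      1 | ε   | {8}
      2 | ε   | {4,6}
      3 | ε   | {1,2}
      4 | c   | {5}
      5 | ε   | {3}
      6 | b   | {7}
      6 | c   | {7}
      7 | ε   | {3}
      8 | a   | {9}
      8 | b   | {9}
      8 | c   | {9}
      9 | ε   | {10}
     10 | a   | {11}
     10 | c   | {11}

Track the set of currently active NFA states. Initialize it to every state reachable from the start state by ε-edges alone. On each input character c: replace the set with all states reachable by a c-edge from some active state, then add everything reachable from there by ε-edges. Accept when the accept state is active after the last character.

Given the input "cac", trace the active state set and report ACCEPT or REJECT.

S₀ = ε-closure({0}) = {0,2,4,6}
'c' @ 1: {1,2,3,4,5,6,7,8}
'a' @ 2: {9,10}
'c' @ 3: {11}  [accepting]
final: {11}; accept 11 in set

Answer: ACCEPT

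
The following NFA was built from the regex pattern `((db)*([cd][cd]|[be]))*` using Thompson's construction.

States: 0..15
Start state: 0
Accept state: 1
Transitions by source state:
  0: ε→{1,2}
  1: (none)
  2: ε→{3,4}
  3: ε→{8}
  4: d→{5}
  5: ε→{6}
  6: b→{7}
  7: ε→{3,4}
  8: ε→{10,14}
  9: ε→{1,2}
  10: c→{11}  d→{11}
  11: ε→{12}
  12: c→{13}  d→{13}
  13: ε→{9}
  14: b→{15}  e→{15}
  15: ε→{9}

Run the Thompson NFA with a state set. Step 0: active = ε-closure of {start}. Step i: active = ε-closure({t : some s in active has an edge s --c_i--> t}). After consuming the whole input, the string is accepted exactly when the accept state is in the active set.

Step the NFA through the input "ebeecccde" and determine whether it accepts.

Answer: ACCEPT

Steps:
initial (ε-close {0}): {0,1,2,3,4,8,10,14}
'e' @ 1: {1,2,3,4,8,9,10,14,15}  (accept∈set)
'b' @ 2: {1,2,3,4,8,9,10,14,15}  (accept∈set)
'e' @ 3: {1,2,3,4,8,9,10,14,15}  (accept∈set)
'e' @ 4: {1,2,3,4,8,9,10,14,15}  (accept∈set)
'c' @ 5: {11,12}
'c' @ 6: {1,2,3,4,8,9,10,13,14}  (accept∈set)
'c' @ 7: {11,12}
'd' @ 8: {1,2,3,4,8,9,10,13,14}  (accept∈set)
'e' @ 9: {1,2,3,4,8,9,10,14,15}  (accept∈set)
end set {1,2,3,4,8,9,10,14,15} — state 1 in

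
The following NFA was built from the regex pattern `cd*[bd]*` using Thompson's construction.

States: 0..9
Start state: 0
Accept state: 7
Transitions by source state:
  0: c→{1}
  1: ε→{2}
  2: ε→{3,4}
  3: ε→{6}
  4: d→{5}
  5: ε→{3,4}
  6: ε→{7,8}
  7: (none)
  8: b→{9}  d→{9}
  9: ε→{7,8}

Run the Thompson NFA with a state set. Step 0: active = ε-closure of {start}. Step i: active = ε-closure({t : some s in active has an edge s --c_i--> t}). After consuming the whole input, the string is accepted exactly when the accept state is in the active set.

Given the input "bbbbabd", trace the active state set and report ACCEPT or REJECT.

initial (ε-close {0}): {0}
'b' @ 1: {}  — dead — no transitions
rest 'bbbabd' ignored (set empty)
end set {} — state 7 not in

Answer: REJECT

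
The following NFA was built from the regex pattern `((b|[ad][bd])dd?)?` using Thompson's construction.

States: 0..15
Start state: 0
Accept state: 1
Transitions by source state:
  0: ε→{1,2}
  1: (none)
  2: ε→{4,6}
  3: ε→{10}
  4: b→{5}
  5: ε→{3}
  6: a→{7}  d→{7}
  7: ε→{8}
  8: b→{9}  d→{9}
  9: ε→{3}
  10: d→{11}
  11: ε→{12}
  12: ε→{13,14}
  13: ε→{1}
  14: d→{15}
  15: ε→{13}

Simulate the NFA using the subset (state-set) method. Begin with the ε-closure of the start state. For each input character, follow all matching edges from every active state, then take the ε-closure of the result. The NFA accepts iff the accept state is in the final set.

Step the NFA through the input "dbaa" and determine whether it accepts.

Answer: REJECT

Trace:
start: ε-closure({0}) = {0,1,2,4,6}
'd' @ 1: {7,8}
'b' @ 2: {3,9,10}
'a' @ 3: {}  — dead — no transitions
rest 'a' ignored (set empty)
final: {}; accept 1 not in set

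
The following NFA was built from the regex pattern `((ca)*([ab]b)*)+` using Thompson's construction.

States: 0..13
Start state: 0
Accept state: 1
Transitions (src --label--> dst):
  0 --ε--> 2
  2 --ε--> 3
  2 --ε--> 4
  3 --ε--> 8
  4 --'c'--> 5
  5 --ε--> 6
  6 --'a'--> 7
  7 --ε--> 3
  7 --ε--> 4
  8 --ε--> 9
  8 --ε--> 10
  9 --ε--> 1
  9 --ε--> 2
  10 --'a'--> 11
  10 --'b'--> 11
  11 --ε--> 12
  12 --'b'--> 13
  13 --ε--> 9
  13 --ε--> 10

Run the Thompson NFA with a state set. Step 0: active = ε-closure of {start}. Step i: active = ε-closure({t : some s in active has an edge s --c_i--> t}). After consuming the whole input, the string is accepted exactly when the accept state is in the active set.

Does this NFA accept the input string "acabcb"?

Answer: REJECT

Derivation:
initial (ε-close {0}): {0,1,2,3,4,8,9,10}
'a' @ 1: {11,12}
'c' @ 2: {}  — no active states
rest 'abcb' ignored (set empty)
final: {}; accept 1 not in set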